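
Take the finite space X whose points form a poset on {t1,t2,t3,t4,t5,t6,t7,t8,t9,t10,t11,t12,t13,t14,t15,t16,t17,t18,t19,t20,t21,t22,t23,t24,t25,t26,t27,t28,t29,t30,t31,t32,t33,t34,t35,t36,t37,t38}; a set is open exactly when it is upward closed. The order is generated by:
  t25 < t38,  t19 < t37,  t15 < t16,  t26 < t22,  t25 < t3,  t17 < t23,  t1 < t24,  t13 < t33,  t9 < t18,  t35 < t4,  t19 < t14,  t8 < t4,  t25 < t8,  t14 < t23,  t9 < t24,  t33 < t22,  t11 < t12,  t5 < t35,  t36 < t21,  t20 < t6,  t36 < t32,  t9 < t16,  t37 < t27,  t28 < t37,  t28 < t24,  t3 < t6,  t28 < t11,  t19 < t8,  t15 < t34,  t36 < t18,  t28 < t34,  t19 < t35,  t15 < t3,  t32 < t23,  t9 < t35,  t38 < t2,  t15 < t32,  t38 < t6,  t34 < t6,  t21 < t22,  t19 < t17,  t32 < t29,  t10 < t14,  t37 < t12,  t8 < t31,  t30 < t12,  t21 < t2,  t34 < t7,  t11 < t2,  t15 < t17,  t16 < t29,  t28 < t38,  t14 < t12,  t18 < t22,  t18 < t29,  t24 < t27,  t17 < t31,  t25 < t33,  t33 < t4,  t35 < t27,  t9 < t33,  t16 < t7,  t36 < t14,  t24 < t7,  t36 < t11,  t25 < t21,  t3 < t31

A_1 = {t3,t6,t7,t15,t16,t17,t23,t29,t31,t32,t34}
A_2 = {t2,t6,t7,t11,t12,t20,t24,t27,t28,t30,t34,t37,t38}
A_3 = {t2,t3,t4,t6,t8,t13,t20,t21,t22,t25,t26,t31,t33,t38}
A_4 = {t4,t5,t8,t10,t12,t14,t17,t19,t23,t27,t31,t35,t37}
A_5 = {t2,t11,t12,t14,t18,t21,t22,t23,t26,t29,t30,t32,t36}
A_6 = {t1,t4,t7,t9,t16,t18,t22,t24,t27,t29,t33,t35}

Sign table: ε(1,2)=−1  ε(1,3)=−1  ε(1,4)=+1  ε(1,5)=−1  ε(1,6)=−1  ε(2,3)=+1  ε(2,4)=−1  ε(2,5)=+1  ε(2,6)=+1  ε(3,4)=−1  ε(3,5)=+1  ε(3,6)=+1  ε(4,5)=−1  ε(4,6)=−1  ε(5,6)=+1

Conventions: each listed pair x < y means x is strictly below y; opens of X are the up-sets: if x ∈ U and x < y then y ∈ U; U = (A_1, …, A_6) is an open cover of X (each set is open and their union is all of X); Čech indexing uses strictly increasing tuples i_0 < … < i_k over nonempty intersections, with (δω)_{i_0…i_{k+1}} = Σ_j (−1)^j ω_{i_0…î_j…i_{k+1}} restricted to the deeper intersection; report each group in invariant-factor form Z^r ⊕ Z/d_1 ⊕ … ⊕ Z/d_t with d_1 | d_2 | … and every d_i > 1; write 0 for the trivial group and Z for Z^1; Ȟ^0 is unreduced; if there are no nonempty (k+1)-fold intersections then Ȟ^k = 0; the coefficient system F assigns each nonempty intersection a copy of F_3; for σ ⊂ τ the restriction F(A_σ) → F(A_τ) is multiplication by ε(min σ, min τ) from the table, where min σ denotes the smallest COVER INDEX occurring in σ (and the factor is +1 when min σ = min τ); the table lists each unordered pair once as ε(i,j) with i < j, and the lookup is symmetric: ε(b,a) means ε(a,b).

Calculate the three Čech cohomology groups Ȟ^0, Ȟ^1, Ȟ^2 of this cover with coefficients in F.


Ȟ^0 ≅ Z/3, Ȟ^1 ≅ 0 and Ȟ^2 ≅ 0

cover nerve:
  A12={t6,t7,t34} A13={t3,t6,t31} A14={t17,t23,t31} A15={t23,t29,t32} A16={t7,t16,t29} A23={t2,t6,t20,t38} A24={t12,t27,t37} A25={t2,t11,t12,t30} A26={t7,t24,t27} A34={t4,t8,t31} A35={t2,t21,t22,t26} A36={t4,t22,t33} A45={t12,t14,t23} A46={t4,t27,t35} A56={t18,t22,t29}
  A123={t6} A126={t7} A134={t31} A145={t23} A156={t29} A235={t2} A245={t12} A246={t27} A346={t4} A356={t22}
C dims 6,15,10; δ0: rk_F3 5; δ1: rk_F3 10
Ȟ^0: (6−5)−0=1 ⇒ Z/3
Ȟ^1: (15−10)−5=0 ⇒ 0
Ȟ^2: (10−0)−10=0 ⇒ 0


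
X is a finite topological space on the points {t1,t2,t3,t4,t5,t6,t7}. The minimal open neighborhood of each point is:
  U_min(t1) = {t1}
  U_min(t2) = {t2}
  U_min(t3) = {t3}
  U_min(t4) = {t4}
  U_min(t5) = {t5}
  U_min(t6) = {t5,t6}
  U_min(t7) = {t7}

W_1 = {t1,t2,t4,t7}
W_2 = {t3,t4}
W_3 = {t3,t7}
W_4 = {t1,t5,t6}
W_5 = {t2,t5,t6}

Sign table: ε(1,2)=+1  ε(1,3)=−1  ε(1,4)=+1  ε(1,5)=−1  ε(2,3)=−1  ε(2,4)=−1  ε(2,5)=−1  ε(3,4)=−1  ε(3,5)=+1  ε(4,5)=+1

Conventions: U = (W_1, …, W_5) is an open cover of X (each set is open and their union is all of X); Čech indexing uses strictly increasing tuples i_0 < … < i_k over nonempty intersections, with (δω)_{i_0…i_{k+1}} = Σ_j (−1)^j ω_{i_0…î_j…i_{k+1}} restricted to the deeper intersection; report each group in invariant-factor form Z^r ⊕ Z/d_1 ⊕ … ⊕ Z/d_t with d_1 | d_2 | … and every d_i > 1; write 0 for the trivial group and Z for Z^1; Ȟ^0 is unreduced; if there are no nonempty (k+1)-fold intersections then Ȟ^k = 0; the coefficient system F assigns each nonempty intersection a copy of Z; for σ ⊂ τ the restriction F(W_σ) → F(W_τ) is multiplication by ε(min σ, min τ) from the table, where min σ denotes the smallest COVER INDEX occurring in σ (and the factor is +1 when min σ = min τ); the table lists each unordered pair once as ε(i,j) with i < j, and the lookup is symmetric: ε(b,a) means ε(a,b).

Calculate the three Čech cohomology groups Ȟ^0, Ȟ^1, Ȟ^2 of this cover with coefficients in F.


nonempty intersections:
  W12={t4} W13={t7} W14={t1} W15={t2} W23={t3} W45={t5,t6}
C dims 5,6; δ0: rk 5, SNF 1^4·2
Ȟ^0: (5−5)−0=0 ⇒ 0
Ȟ^1: (6−0)−5=1 plus torsion [2] ⇒ Z ⊕ Z/2
Ȟ^2: (0−0)−0=0 ⇒ 0

Ȟ^0 ≅ 0; Ȟ^1 ≅ Z ⊕ Z/2; Ȟ^2 ≅ 0


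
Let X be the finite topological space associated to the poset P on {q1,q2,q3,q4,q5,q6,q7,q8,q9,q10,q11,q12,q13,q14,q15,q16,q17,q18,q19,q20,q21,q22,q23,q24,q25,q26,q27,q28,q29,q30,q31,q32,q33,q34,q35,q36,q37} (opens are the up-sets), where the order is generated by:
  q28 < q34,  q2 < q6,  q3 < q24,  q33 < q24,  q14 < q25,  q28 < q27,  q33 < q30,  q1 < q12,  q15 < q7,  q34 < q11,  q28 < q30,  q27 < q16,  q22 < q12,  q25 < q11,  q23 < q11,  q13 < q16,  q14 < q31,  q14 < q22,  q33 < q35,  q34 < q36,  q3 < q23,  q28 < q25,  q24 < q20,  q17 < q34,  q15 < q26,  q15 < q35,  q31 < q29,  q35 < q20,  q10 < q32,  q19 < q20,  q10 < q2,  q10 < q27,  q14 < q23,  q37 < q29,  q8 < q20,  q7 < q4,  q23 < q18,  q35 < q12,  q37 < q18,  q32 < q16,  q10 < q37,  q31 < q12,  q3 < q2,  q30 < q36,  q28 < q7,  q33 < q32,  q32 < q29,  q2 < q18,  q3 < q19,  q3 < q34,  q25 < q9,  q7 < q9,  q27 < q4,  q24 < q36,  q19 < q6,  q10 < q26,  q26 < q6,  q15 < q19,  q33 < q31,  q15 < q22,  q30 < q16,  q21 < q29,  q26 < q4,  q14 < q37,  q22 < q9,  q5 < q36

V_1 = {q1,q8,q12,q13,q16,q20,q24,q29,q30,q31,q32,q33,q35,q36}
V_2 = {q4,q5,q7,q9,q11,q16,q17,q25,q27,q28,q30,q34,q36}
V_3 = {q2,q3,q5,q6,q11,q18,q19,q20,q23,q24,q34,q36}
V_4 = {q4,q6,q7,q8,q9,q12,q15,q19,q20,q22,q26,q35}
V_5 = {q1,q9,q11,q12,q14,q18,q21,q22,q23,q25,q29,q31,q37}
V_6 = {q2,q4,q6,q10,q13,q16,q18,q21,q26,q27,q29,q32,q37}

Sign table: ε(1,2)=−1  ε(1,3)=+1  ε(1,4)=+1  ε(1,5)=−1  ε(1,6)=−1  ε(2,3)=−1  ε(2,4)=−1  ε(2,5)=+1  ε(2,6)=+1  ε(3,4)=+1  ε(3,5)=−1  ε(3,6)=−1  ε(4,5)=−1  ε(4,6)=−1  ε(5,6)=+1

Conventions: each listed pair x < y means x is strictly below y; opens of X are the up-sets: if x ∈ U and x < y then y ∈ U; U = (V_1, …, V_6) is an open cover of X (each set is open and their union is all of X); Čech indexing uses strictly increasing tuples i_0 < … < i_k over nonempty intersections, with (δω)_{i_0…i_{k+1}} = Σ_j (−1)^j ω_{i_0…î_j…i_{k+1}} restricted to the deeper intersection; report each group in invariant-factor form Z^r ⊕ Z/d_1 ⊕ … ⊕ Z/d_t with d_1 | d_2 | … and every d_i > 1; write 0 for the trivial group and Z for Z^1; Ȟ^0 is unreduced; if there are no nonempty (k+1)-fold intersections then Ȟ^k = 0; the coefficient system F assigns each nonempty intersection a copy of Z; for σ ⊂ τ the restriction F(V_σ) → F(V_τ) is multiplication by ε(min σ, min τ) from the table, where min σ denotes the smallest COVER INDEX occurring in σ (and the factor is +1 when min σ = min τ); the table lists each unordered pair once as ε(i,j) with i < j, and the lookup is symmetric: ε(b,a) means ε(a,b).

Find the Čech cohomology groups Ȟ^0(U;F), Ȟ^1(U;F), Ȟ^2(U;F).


nonempty overlaps:
  V12={q16,q30,q36} V13={q20,q24,q36} V14={q8,q12,q20,q35} V15={q1,q12,q29,q31} V16={q13,q16,q29,q32} V23={q5,q11,q34,q36} V24={q4,q7,q9} V25={q9,q11,q25} V26={q4,q16,q27} V34={q6,q19,q20} V35={q11,q18,q23} V36={q2,q6,q18} V45={q9,q12,q22} V46={q4,q6,q26} V56={q18,q21,q29,q37}
  V123={q36} V126={q16} V134={q20} V145={q12} V156={q29} V235={q11} V245={q9} V246={q4} V346={q6} V356={q18}
C dims 6,15,10; δ0: rk 5, SNF 1^5; δ1: rk 10, SNF 1^9·2
degree 0: 6−5−0 = 1 → Ȟ^0 ≅ Z
degree 1: 15−10−5 = 0 → Ȟ^1 ≅ 0
degree 2: 10−0−10 = 0 plus torsion [2] → Ȟ^2 ≅ Z/2

Ȟ^0(U;F) ≅ Z; Ȟ^1(U;F) ≅ 0; Ȟ^2(U;F) ≅ Z/2


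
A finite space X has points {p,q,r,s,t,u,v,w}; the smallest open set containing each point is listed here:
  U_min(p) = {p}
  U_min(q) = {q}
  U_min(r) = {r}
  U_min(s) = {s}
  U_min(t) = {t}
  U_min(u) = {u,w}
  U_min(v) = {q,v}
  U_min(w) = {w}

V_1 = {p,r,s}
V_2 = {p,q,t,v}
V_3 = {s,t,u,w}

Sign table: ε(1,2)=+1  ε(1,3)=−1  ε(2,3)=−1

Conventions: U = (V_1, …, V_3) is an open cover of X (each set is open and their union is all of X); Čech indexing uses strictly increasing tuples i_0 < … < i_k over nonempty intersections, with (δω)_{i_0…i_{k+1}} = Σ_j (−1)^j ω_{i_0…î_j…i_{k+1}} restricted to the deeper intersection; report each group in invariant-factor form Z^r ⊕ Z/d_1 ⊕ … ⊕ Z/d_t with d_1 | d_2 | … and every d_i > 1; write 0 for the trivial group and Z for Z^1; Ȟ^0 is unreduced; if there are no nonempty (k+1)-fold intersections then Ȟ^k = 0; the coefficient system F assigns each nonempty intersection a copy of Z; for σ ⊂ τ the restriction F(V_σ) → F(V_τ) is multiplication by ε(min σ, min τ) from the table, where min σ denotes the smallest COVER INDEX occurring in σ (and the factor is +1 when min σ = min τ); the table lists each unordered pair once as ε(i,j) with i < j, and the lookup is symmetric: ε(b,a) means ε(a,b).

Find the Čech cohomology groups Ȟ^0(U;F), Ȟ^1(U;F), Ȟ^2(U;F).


Ȟ^0 = Z, Ȟ^1 = Z and Ȟ^2 = 0

nonempty overlaps:
  V12={p} V13={s} V23={t}
C dims 3,3; δ0: rk 2, SNF 1^2
degree 0: 3−2−0 = 1 → Ȟ^0 ≅ Z
degree 1: 3−0−2 = 1 → Ȟ^1 ≅ Z
degree 2: 0−0−0 = 0 → Ȟ^2 ≅ 0


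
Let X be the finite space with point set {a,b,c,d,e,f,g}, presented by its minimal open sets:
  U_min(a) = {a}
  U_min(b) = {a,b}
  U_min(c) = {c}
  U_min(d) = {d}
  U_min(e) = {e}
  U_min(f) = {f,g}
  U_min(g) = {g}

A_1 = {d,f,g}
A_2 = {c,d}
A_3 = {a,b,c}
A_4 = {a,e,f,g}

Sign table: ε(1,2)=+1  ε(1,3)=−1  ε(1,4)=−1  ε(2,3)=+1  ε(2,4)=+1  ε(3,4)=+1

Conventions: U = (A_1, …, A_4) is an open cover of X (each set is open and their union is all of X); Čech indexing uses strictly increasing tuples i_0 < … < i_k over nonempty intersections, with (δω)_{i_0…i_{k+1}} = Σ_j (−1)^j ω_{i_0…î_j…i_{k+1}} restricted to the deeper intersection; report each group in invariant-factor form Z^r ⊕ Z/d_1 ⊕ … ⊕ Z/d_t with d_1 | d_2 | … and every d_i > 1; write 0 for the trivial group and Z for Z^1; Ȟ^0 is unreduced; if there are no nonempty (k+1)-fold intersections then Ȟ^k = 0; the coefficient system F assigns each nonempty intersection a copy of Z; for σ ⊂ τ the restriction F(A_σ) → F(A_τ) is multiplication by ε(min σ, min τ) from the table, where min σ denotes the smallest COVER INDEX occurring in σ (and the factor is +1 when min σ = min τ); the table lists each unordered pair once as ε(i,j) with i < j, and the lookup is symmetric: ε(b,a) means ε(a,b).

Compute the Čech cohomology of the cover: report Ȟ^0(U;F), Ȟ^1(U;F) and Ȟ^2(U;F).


cover nerve:
  A12={d} A14={f,g} A23={c} A34={a}
C dims 4,4; δ0: rk 4, SNF 1^3·2
Ȟ^0: (4−4)−0=0 ⇒ 0
Ȟ^1: (4−0)−4=0 plus torsion [2] ⇒ Z/2
Ȟ^2: (0−0)−0=0 ⇒ 0

Ȟ^0(U;F) ≅ 0; Ȟ^1(U;F) ≅ Z/2; Ȟ^2(U;F) ≅ 0


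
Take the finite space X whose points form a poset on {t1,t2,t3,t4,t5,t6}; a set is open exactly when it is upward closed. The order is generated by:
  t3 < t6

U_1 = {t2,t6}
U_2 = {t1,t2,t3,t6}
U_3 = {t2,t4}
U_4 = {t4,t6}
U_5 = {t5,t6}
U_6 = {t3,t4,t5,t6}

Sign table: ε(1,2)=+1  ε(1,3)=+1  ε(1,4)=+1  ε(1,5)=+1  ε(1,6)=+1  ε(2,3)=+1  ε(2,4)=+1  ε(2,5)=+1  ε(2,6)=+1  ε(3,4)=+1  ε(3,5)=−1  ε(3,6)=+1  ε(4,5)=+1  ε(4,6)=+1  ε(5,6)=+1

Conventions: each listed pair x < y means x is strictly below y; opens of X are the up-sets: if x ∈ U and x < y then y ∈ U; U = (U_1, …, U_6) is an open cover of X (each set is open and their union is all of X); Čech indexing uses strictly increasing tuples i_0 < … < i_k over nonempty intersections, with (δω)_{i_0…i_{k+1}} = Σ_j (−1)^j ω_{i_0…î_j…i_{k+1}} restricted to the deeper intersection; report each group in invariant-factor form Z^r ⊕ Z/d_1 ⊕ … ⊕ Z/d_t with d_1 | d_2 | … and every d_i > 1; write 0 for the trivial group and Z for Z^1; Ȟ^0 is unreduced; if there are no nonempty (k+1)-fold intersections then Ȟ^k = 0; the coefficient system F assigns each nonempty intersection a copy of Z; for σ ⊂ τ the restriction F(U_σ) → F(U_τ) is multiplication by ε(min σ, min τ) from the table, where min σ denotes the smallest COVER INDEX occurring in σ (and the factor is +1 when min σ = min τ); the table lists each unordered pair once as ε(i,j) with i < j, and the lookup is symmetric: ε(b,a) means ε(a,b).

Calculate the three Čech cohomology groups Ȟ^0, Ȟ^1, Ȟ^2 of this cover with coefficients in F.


intersection data:
  U12={t2,t6} U13={t2} U14={t6} U15={t6} U16={t6} U23={t2} U24={t6} U25={t6} U26={t3,t6} U34={t4} U36={t4} U45={t6} U46={t4,t6} U56={t5,t6}
  U123={t2} U124={t6} U125={t6} U126={t6} U145={t6} U146={t6} U156={t6} U245={t6} U246={t6} U256={t6} U346={t4} U456={t6}
  U1245={t6} U1246={t6} U1256={t6} U1456={t6} U2456={t6}
  U12456={t6}
C dims 6,14,12,5; δ0: rk 5, SNF 1^5; δ1: rk 8, SNF 1^8; δ2: rk 4, SNF 1^4
Ȟ^0 = (6 − 5) − 0 = 1, so Ȟ^0 ≅ Z
Ȟ^1 = (14 − 8) − 5 = 1, so Ȟ^1 ≅ Z
Ȟ^2 = (12 − 4) − 8 = 0, so Ȟ^2 ≅ 0

Ȟ^0 = Z; Ȟ^1 = Z; Ȟ^2 = 0


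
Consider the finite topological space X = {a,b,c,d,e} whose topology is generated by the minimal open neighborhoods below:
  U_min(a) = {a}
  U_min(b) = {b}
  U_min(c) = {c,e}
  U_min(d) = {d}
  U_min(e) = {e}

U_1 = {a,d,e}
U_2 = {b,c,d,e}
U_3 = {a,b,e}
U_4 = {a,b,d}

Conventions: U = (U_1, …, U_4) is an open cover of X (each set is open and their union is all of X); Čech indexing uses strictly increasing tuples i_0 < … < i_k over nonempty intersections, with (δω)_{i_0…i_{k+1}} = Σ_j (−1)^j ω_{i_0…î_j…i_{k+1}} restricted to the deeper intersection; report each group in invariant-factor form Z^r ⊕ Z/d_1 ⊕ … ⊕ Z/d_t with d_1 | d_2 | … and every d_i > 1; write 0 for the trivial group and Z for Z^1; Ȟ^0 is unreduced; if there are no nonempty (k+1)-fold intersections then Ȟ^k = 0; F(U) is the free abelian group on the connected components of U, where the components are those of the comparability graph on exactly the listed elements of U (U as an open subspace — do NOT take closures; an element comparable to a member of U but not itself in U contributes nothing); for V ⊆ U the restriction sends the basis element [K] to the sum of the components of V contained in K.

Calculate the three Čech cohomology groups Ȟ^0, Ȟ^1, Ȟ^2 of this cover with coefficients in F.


nonempty intersections:
  U12={d,e} U13={a,e} U14={a,d} U23={b,e} U24={b,d} U34={a,b}
  U123={e} U124={d} U134={a} U234={b}
components per intersection:
  U1: {a} {d} {e}
  U2: {b} {c,e} {d}
  U3: {a} {b} {e}
  U4: {a} {b} {d}
  U12: {d} {e}
  U13: {a} {e}
  U14: {a} {d}
  U23: {b} {e}
  U24: {b} {d}
  U34: {a} {b}
  U123: {e}
  U124: {d}
  U134: {a}
  U234: {b}
C dims 12,12,4; δ0: rk 8, SNF 1^8; δ1: rk 4, SNF 1^4
Ȟ^0: (12−8)−0=4 ⇒ Z^4
Ȟ^1: (12−4)−8=0 ⇒ 0
Ȟ^2: (4−0)−4=0 ⇒ 0

Ȟ^0(U;F) ≅ Z^4; Ȟ^1(U;F) ≅ 0; Ȟ^2(U;F) ≅ 0


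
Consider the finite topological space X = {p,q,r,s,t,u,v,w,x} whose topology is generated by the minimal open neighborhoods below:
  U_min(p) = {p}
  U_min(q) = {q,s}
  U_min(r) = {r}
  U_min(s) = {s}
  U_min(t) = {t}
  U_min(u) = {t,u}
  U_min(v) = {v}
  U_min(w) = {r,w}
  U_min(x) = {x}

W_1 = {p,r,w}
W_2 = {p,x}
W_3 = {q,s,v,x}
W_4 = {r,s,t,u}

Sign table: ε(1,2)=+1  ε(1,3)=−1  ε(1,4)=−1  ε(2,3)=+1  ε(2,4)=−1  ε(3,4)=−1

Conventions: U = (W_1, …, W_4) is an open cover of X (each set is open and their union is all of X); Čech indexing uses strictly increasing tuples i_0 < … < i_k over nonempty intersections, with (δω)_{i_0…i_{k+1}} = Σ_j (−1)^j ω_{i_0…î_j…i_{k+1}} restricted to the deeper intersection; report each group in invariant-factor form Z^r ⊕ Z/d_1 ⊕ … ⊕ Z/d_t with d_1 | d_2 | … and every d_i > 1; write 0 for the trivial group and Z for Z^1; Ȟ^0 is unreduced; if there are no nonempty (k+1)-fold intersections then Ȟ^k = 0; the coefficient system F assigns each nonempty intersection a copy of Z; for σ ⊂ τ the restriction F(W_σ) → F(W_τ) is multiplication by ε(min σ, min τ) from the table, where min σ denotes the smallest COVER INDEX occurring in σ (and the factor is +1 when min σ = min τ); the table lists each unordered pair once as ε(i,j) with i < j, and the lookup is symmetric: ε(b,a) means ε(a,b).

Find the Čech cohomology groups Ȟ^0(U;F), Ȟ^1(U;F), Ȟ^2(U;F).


Ȟ^0(U;F) ≅ Z, Ȟ^1(U;F) ≅ Z, Ȟ^2(U;F) ≅ 0

intersection data:
  W12={p} W14={r} W23={x} W34={s}
C dims 4,4; δ0: rk 3, SNF 1^3
Ȟ^0 = (4 − 3) − 0 = 1, so Ȟ^0 ≅ Z
Ȟ^1 = (4 − 0) − 3 = 1, so Ȟ^1 ≅ Z
Ȟ^2 = (0 − 0) − 0 = 0, so Ȟ^2 ≅ 0


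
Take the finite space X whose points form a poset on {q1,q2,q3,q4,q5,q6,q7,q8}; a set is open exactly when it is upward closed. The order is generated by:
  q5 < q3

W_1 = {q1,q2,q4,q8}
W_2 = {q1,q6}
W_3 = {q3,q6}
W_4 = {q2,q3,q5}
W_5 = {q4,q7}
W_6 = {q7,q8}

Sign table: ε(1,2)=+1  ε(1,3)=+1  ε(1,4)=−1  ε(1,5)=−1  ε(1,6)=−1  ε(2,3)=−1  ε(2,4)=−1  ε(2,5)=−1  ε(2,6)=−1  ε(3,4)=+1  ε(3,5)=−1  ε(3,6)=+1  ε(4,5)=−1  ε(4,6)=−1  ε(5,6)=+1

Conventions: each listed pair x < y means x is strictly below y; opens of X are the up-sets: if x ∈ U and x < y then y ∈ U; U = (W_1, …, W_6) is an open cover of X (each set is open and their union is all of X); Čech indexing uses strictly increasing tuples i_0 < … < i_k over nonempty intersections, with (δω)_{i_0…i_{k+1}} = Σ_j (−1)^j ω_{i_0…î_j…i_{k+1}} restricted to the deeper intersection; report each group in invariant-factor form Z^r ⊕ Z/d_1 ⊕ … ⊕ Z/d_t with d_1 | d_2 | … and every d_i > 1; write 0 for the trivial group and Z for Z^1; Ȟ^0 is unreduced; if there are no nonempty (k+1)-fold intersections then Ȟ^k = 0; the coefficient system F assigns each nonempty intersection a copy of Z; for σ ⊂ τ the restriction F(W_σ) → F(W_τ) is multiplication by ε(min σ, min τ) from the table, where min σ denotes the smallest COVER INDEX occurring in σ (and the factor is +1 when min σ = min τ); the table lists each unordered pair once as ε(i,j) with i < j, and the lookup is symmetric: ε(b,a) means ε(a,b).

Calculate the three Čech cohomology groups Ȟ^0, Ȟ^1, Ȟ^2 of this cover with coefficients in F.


Ȟ^0(U;F) ≅ Z, Ȟ^1(U;F) ≅ Z^2 and Ȟ^2(U;F) ≅ 0

nonempty intersections:
  W12={q1} W14={q2} W15={q4} W16={q8} W23={q6} W34={q3} W56={q7}
C dims 6,7; δ0: rk 5, SNF 1^5
Ȟ^0: (6−5)−0=1 ⇒ Z
Ȟ^1: (7−0)−5=2 ⇒ Z^2
Ȟ^2: (0−0)−0=0 ⇒ 0


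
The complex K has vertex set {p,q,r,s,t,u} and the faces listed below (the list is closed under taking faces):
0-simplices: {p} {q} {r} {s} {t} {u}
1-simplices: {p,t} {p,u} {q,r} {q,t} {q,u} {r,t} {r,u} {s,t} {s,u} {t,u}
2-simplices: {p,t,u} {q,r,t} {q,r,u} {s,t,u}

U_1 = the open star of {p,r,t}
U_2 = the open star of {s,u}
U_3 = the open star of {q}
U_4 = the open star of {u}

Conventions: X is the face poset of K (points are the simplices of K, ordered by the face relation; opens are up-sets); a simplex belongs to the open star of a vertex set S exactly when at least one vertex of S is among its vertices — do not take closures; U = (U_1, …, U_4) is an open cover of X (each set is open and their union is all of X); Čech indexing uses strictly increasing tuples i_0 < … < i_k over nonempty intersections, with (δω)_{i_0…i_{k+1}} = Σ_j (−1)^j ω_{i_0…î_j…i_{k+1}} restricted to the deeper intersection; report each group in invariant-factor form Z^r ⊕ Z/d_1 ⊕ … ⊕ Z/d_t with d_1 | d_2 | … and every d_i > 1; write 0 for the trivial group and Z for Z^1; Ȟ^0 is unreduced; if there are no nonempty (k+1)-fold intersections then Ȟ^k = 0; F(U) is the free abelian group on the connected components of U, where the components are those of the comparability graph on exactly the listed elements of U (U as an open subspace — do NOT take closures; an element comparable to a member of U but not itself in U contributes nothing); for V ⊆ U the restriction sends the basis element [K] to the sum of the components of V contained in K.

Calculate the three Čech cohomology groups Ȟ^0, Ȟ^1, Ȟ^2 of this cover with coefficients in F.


nerve of the cover:
  U1={{p},{r},{t},{p,t},{p,u},{q,r},{q,t},{r,t},{r,u},{s,t},{t,u},{p,t,u},{q,r,t},{q,r,u},{s,t,u}} U2={{s},{u},{p,u},{q,u},{r,u},{s,t},{s,u},{t,u},{p,t,u},{q,r,u},{s,t,u}} U3={{q},{q,r},{q,t},{q,u},{q,r,t},{q,r,u}} U4={{u},{p,u},{q,u},{r,u},{s,u},{t,u},{p,t,u},{q,r,u},{s,t,u}}
  U12={{p,u},{r,u},{s,t},{t,u},{p,t,u},{q,r,u},{s,t,u}} U13={{q,r},{q,t},{q,r,t},{q,r,u}} U14={{p,u},{r,u},{t,u},{p,t,u},{q,r,u},{s,t,u}} U23={{q,u},{q,r,u}} U24={{u},{p,u},{q,u},{r,u},{s,u},{t,u},{p,t,u},{q,r,u},{s,t,u}} U34={{q,u},{q,r,u}}
  U123={{q,r,u}} U124={{p,u},{r,u},{t,u},{p,t,u},{q,r,u},{s,t,u}} U134={{q,r,u}} U234={{q,u},{q,r,u}}
  U1234={{q,r,u}}
components per intersection:
  U1: {{p},{r},{t},{p,t},{p,u},{q,r},{q,t},{r,t},{r,u},{s,t},{t,u},{p,t,u},{q,r,t},{q,r,u},{s,t,u}}
  U2: {{s},{u},{p,u},{q,u},{r,u},{s,t},{s,u},{t,u},{p,t,u},{q,r,u},{s,t,u}}
  U3: {{q},{q,r},{q,t},{q,u},{q,r,t},{q,r,u}}
  U4: {{u},{p,u},{q,u},{r,u},{s,u},{t,u},{p,t,u},{q,r,u},{s,t,u}}
  U12: {{p,u},{s,t},{t,u},{p,t,u},{s,t,u}} {{r,u},{q,r,u}}
  U13: {{q,r},{q,t},{q,r,t},{q,r,u}}
  U14: {{p,u},{t,u},{p,t,u},{s,t,u}} {{r,u},{q,r,u}}
  U23: {{q,u},{q,r,u}}
  U24: {{u},{p,u},{q,u},{r,u},{s,u},{t,u},{p,t,u},{q,r,u},{s,t,u}}
  U34: {{q,u},{q,r,u}}
  U123: {{q,r,u}}
  U124: {{p,u},{t,u},{p,t,u},{s,t,u}} {{r,u},{q,r,u}}
  U134: {{q,r,u}}
  U234: {{q,u},{q,r,u}}
  U1234: {{q,r,u}}
C dims 4,8,5,1; δ0: rk 3, SNF 1^3; δ1: rk 4, SNF 1^4; δ2: rk 1, SNF 1^1
Ȟ^0 = (4 − 3) − 0 = 1, so Ȟ^0 ≅ Z
Ȟ^1 = (8 − 4) − 3 = 1, so Ȟ^1 ≅ Z
Ȟ^2 = (5 − 1) − 4 = 0, so Ȟ^2 ≅ 0

Ȟ^0(U;F) ≅ Z, Ȟ^1(U;F) ≅ Z, Ȟ^2(U;F) ≅ 0


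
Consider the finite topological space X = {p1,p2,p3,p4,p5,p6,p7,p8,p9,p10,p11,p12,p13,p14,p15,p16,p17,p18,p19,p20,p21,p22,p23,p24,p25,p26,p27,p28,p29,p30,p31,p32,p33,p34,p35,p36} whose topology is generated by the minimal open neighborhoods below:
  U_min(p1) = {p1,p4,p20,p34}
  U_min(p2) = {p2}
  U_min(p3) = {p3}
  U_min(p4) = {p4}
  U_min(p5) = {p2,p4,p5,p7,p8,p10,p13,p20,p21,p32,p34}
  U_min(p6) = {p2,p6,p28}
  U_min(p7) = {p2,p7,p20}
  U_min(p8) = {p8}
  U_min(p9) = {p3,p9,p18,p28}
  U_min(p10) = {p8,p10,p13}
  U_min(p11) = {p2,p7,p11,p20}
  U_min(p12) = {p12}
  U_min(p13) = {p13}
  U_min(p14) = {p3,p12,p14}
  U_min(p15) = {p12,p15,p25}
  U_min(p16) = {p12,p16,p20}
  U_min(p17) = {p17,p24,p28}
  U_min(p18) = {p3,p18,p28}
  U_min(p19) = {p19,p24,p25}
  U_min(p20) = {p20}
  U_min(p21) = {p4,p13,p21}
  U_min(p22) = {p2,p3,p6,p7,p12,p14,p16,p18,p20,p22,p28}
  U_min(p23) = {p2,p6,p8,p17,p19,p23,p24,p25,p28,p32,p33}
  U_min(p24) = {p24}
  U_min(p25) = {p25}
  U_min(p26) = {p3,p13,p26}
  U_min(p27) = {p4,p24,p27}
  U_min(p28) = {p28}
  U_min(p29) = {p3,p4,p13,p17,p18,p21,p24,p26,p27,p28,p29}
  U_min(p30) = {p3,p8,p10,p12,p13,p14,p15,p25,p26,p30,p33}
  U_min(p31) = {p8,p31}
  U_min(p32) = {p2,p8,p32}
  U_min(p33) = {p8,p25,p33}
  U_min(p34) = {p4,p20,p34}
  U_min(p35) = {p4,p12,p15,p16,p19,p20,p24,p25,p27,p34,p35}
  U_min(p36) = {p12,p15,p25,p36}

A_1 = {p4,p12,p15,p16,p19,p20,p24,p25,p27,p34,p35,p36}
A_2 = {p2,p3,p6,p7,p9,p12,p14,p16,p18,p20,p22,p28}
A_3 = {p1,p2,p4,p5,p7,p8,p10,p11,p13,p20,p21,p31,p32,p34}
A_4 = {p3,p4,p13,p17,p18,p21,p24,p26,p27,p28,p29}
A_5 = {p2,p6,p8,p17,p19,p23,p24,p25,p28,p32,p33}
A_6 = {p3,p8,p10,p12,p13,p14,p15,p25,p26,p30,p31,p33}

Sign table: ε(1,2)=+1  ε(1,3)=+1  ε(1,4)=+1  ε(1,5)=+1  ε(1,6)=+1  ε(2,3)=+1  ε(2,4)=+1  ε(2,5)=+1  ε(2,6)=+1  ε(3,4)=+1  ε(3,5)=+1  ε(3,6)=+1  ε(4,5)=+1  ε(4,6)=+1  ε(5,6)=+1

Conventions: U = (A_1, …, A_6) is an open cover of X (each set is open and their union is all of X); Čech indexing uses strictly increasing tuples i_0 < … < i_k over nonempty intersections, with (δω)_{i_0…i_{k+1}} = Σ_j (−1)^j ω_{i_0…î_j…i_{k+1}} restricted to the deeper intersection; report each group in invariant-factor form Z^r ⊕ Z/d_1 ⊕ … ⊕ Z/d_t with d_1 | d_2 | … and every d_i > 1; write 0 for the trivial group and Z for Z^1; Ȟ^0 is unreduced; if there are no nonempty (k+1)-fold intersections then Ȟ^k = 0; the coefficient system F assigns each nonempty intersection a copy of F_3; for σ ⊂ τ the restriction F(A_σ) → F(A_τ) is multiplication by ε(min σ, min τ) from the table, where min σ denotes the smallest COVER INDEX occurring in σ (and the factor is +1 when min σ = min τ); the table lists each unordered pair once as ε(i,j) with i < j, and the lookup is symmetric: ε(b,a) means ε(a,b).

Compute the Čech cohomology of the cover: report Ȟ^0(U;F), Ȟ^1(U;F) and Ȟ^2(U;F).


Ȟ^0 ≅ Z/3, Ȟ^1 ≅ 0 and Ȟ^2 ≅ 0

nerve of the cover:
  A12={p12,p16,p20} A13={p4,p20,p34} A14={p4,p24,p27} A15={p19,p24,p25} A16={p12,p15,p25} A23={p2,p7,p20} A24={p3,p18,p28} A25={p2,p6,p28} A26={p3,p12,p14} A34={p4,p13,p21} A35={p2,p8,p32} A36={p8,p10,p13,p31} A45={p17,p24,p28} A46={p3,p13,p26} A56={p8,p25,p33}
  A123={p20} A126={p12} A134={p4} A145={p24} A156={p25} A235={p2} A245={p28} A246={p3} A346={p13} A356={p8}
C dims 6,15,10; δ0: rk_F3 5; δ1: rk_F3 10
Ȟ^0 = (6 − 5) − 0 = 1, so Ȟ^0 ≅ Z/3
Ȟ^1 = (15 − 10) − 5 = 0, so Ȟ^1 ≅ 0
Ȟ^2 = (10 − 0) − 10 = 0, so Ȟ^2 ≅ 0


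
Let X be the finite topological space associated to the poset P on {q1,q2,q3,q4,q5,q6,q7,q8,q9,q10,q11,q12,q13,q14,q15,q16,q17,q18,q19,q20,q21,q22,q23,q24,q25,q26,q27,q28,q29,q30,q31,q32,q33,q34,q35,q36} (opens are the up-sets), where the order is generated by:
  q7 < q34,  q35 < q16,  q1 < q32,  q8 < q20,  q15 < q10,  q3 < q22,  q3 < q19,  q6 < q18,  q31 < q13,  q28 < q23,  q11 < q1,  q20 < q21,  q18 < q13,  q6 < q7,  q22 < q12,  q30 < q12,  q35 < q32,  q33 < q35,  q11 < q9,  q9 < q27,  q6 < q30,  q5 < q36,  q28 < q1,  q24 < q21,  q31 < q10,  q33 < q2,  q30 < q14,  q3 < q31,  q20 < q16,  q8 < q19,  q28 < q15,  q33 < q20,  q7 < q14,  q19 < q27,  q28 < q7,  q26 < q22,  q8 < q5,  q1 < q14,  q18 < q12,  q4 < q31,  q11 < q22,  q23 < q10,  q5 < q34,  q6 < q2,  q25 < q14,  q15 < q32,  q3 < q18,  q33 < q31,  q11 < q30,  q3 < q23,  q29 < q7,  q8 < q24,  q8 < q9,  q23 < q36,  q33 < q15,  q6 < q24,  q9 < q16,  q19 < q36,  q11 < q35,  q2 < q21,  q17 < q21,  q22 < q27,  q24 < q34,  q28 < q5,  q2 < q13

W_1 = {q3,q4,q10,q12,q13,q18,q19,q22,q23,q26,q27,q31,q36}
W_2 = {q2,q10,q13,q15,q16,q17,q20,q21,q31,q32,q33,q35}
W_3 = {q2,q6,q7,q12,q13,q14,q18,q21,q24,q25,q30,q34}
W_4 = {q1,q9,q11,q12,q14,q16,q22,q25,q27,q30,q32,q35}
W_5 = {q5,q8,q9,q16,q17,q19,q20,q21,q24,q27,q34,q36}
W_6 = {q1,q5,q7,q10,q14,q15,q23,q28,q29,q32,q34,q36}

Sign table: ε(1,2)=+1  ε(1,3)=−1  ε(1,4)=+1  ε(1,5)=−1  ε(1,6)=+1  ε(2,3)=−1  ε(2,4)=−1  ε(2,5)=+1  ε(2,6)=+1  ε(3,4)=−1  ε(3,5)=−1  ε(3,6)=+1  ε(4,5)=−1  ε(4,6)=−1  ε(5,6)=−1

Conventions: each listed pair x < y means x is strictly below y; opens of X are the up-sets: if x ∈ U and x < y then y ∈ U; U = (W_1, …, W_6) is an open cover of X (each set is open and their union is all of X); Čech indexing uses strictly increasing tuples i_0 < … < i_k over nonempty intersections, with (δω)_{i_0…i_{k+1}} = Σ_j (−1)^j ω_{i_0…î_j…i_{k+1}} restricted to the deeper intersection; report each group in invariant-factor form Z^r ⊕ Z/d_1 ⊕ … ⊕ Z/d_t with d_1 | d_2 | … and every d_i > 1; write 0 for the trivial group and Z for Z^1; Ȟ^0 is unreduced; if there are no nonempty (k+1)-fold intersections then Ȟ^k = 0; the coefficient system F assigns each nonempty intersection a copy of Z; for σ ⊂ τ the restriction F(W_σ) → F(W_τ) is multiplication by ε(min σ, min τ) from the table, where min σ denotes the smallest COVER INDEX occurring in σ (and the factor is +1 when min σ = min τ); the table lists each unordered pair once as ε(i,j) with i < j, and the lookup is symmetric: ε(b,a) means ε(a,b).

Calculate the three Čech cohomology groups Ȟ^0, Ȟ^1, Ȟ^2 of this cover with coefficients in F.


Ȟ^0 = 0, Ȟ^1 = Z/2, Ȟ^2 = Z

nonempty overlaps:
  W12={q10,q13,q31} W13={q12,q13,q18} W14={q12,q22,q27} W15={q19,q27,q36} W16={q10,q23,q36} W23={q2,q13,q21} W24={q16,q32,q35} W25={q16,q17,q20,q21} W26={q10,q15,q32} W34={q12,q14,q25,q30} W35={q21,q24,q34} W36={q7,q14,q34} W45={q9,q16,q27} W46={q1,q14,q32} W56={q5,q34,q36}
  W123={q13} W126={q10} W134={q12} W145={q27} W156={q36} W235={q21} W245={q16} W246={q32} W346={q14} W356={q34}
C dims 6,15,10; δ0: rk 6, SNF 1^5·2; δ1: rk 9, SNF 1^9
degree 0: 6−6−0 = 0 → Ȟ^0 ≅ 0
degree 1: 15−9−6 = 0 plus torsion [2] → Ȟ^1 ≅ Z/2
degree 2: 10−0−9 = 1 → Ȟ^2 ≅ Z


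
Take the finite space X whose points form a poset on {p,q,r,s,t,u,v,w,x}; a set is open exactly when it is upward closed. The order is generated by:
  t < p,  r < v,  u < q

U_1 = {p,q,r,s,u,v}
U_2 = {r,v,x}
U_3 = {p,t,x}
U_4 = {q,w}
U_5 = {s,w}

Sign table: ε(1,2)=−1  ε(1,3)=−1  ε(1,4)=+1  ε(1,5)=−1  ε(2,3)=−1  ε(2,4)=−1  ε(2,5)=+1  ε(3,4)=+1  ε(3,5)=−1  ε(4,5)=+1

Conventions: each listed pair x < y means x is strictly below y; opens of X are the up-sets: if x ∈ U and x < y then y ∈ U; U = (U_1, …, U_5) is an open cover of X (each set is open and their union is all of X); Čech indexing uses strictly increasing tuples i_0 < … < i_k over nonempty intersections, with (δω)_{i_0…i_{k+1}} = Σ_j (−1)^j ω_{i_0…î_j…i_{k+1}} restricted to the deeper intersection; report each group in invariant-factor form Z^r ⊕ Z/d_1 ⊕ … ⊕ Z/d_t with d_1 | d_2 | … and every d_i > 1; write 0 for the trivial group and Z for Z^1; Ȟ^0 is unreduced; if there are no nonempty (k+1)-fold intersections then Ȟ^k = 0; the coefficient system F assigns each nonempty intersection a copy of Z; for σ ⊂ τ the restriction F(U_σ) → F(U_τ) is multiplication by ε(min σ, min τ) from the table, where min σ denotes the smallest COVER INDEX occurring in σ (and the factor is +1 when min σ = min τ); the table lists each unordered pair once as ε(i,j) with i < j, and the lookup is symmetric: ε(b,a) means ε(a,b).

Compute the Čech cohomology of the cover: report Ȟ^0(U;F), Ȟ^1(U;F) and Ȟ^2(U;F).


Ȟ^0 ≅ 0, Ȟ^1 ≅ Z ⊕ Z/2 and Ȟ^2 ≅ 0

nerve of the cover:
  U12={r,v} U13={p} U14={q} U15={s} U23={x} U45={w}
C dims 5,6; δ0: rk 5, SNF 1^4·2
Ȟ^0 = (5 − 5) − 0 = 0, so Ȟ^0 ≅ 0
Ȟ^1 = (6 − 0) − 5 = 1 plus torsion [2], so Ȟ^1 ≅ Z ⊕ Z/2
Ȟ^2 = (0 − 0) − 0 = 0, so Ȟ^2 ≅ 0


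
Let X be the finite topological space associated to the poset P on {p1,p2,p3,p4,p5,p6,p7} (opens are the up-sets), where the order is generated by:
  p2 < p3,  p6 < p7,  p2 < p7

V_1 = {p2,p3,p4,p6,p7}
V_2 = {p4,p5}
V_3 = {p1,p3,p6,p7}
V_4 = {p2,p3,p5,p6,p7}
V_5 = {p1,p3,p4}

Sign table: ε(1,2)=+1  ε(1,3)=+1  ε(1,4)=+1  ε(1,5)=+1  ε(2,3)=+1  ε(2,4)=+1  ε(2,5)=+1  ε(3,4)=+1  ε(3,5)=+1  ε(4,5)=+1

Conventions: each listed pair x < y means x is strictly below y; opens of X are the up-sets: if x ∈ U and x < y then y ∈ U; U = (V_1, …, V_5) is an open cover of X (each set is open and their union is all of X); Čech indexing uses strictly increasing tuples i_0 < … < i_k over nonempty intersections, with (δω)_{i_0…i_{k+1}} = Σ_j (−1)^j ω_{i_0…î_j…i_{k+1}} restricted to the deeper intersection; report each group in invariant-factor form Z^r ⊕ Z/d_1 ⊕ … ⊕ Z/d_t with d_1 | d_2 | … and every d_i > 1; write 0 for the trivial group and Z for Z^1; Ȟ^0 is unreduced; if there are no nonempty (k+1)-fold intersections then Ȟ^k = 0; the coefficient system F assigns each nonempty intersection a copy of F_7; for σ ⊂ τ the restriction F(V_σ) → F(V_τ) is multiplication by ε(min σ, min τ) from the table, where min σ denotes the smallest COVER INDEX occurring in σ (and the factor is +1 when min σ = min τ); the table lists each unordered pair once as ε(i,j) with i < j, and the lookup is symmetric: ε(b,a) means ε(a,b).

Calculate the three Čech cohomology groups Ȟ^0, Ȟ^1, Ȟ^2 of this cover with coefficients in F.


Ȟ^0 ≅ Z/7,  Ȟ^1 ≅ Z/7,  Ȟ^2 ≅ 0

nonempty intersections:
  V12={p4} V13={p3,p6,p7} V14={p2,p3,p6,p7} V15={p3,p4} V24={p5} V25={p4} V34={p3,p6,p7} V35={p1,p3} V45={p3}
  V125={p4} V134={p3,p6,p7} V135={p3} V145={p3} V345={p3}
  V1345={p3}
C dims 5,9,5,1; δ0: rk_F7 4; δ1: rk_F7 4; δ2: rk_F7 1
Ȟ^0: (5−4)−0=1 ⇒ Z/7
Ȟ^1: (9−4)−4=1 ⇒ Z/7
Ȟ^2: (5−1)−4=0 ⇒ 0


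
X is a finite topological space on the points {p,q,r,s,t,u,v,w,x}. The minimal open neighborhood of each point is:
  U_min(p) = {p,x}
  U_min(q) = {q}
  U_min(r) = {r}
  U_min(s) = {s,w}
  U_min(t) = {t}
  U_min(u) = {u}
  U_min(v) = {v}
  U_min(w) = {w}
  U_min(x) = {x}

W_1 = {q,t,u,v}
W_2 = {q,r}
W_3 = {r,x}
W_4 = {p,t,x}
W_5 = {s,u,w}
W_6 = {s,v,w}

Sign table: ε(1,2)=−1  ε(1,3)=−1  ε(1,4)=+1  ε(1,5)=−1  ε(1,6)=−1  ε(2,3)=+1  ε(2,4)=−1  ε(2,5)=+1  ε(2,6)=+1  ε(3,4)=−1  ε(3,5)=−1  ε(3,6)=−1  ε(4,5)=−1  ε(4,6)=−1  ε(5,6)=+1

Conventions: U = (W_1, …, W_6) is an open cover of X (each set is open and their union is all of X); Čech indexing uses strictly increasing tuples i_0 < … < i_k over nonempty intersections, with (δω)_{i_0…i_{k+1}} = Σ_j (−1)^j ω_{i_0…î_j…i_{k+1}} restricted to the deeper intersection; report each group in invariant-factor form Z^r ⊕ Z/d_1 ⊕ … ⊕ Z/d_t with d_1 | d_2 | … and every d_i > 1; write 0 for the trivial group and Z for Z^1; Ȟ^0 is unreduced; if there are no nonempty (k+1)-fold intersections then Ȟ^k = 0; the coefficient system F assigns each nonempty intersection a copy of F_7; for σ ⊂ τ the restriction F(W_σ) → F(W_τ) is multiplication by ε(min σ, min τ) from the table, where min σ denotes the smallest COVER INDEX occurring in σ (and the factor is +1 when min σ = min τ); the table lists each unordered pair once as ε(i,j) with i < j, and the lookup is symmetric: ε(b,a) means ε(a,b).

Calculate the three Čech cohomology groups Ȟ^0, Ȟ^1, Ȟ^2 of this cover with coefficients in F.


cover nerve:
  W12={q} W14={t} W15={u} W16={v} W23={r} W34={x} W56={s,w}
C dims 6,7; δ0: rk_F7 5
Ȟ^0: (6−5)−0=1 ⇒ Z/7
Ȟ^1: (7−0)−5=2 ⇒ Z/7 ⊕ Z/7
Ȟ^2: (0−0)−0=0 ⇒ 0

Ȟ^0 = Z/7,  Ȟ^1 = Z/7 ⊕ Z/7,  Ȟ^2 = 0


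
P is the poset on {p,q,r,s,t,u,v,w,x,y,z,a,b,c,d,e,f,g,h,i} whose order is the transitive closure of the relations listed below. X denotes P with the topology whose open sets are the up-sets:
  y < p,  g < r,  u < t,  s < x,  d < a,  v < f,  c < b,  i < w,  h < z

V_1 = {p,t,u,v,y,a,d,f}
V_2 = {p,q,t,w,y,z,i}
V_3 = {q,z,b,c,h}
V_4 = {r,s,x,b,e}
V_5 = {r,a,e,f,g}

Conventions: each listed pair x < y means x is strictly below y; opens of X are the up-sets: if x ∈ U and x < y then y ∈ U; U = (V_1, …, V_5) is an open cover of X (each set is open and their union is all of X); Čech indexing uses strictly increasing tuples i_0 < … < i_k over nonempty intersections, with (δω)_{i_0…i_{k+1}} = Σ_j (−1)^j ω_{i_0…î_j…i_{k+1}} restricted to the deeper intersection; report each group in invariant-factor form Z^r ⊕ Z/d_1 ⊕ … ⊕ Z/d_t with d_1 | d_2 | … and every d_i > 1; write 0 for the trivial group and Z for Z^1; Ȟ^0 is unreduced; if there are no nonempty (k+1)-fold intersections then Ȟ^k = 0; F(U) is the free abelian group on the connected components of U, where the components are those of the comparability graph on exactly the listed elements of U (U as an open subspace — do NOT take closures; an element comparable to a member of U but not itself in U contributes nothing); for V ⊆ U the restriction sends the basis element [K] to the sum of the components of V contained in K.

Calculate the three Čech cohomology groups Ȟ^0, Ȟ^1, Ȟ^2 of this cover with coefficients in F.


Ȟ^0 ≅ Z^11, Ȟ^1 ≅ 0 and Ȟ^2 ≅ 0

nerve of the cover:
  V12={p,t,y} V15={a,f} V23={q,z} V34={b} V45={r,e}
components per intersection:
  V1: {p,y} {t,u} {v,f} {a,d}
  V2: {p,y} {q} {t} {w,i} {z}
  V3: {q} {z,h} {b,c}
  V4: {r} {s,x} {b} {e}
  V5: {r,g} {a} {e} {f}
  V12: {p,y} {t}
  V15: {a} {f}
  V23: {q} {z}
  V34: {b}
  V45: {r} {e}
C dims 20,9; δ0: rk 9, SNF 1^9
Ȟ^0 = (20 − 9) − 0 = 11, so Ȟ^0 ≅ Z^11
Ȟ^1 = (9 − 0) − 9 = 0, so Ȟ^1 ≅ 0
Ȟ^2 = (0 − 0) − 0 = 0, so Ȟ^2 ≅ 0


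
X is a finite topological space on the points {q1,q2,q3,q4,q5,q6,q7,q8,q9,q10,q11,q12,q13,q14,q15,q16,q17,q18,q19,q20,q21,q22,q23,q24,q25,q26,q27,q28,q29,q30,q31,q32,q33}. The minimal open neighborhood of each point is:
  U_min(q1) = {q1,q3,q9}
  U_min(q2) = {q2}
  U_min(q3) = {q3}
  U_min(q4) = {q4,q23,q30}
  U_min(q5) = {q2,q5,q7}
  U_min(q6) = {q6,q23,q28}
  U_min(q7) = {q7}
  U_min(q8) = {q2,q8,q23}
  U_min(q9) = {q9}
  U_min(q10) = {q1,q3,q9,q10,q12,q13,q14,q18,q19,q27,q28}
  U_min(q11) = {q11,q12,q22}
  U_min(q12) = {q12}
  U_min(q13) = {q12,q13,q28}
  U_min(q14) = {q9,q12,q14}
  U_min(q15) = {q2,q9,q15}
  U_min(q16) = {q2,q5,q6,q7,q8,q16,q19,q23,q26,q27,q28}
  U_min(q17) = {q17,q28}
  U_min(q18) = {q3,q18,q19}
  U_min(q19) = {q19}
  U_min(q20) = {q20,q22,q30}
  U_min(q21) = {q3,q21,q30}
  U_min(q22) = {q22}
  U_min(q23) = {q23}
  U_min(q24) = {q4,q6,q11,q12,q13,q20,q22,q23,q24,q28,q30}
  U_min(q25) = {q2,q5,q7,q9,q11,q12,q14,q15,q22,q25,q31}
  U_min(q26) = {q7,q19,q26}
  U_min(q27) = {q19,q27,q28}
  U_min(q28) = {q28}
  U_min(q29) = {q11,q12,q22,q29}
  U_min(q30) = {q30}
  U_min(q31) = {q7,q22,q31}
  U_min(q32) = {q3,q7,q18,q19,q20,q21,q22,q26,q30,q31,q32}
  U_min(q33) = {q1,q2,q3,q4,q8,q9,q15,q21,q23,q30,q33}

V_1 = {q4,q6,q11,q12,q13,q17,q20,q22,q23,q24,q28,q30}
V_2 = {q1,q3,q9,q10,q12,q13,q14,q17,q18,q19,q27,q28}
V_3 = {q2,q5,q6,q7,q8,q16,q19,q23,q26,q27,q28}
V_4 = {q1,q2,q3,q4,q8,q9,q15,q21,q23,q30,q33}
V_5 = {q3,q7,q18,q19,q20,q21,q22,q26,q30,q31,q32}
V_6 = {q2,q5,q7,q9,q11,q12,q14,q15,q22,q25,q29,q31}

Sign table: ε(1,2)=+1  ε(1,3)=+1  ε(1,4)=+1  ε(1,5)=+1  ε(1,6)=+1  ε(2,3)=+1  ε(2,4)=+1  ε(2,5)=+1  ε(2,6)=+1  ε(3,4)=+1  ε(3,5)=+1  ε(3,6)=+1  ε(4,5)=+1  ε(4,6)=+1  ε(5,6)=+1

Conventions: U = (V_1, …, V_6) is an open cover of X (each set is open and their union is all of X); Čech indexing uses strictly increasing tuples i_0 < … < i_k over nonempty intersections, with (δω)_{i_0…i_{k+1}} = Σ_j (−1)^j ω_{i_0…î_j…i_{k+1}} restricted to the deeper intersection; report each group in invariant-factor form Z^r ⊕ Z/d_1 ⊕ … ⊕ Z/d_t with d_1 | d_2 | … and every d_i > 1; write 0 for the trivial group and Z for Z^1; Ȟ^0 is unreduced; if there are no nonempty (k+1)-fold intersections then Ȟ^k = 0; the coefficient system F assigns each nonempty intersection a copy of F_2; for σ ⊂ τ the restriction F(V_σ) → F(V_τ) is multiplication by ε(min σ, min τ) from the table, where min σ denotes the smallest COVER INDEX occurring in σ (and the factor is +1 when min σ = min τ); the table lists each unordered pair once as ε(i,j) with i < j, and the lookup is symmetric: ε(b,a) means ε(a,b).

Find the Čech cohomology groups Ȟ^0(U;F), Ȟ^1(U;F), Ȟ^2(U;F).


nerve of the cover:
  V12={q12,q13,q17,q28} V13={q6,q23,q28} V14={q4,q23,q30} V15={q20,q22,q30} V16={q11,q12,q22} V23={q19,q27,q28} V24={q1,q3,q9} V25={q3,q18,q19} V26={q9,q12,q14} V34={q2,q8,q23} V35={q7,q19,q26} V36={q2,q5,q7} V45={q3,q21,q30} V46={q2,q9,q15} V56={q7,q22,q31}
  V123={q28} V126={q12} V134={q23} V145={q30} V156={q22} V235={q19} V245={q3} V246={q9} V346={q2} V356={q7}
C dims 6,15,10; δ0: rk_F2 5; δ1: rk_F2 9
Ȟ^0 = (6 − 5) − 0 = 1, so Ȟ^0 ≅ Z/2
Ȟ^1 = (15 − 9) − 5 = 1, so Ȟ^1 ≅ Z/2
Ȟ^2 = (10 − 0) − 9 = 1, so Ȟ^2 ≅ Z/2

Ȟ^0 ≅ Z/2,  Ȟ^1 ≅ Z/2,  Ȟ^2 ≅ Z/2


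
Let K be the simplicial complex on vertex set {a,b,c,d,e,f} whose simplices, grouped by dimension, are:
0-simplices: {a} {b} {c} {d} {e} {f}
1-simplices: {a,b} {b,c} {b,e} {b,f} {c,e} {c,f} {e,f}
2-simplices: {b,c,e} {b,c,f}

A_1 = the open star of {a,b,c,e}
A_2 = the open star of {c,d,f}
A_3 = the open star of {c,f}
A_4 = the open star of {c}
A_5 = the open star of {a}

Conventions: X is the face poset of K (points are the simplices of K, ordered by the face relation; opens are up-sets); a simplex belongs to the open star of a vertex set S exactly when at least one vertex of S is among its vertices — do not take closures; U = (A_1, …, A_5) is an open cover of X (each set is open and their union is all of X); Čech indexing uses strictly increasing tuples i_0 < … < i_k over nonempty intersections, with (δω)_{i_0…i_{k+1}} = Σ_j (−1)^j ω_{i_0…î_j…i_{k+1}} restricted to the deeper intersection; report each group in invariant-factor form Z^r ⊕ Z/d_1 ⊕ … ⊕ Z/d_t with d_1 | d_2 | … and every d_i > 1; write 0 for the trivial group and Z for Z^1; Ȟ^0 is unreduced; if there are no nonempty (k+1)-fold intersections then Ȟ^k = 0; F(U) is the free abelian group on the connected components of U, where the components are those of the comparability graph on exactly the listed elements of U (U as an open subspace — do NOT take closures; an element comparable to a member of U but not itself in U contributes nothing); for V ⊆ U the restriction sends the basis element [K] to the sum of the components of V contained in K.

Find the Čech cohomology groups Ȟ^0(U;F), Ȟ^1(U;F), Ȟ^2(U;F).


Ȟ^0 = Z^2, Ȟ^1 = Z, Ȟ^2 = 0

nerve simplices:
  A1={{a},{b},{c},{e},{a,b},{b,c},{b,e},{b,f},{c,e},{c,f},{e,f},{b,c,e},{b,c,f}} A2={{c},{d},{f},{b,c},{b,f},{c,e},{c,f},{e,f},{b,c,e},{b,c,f}} A3={{c},{f},{b,c},{b,f},{c,e},{c,f},{e,f},{b,c,e},{b,c,f}} A4={{c},{b,c},{c,e},{c,f},{b,c,e},{b,c,f}} A5={{a},{a,b}}
  A12={{c},{b,c},{b,f},{c,e},{c,f},{e,f},{b,c,e},{b,c,f}} A13={{c},{b,c},{b,f},{c,e},{c,f},{e,f},{b,c,e},{b,c,f}} A14={{c},{b,c},{c,e},{c,f},{b,c,e},{b,c,f}} A15={{a},{a,b}} A23={{c},{f},{b,c},{b,f},{c,e},{c,f},{e,f},{b,c,e},{b,c,f}} A24={{c},{b,c},{c,e},{c,f},{b,c,e},{b,c,f}} A34={{c},{b,c},{c,e},{c,f},{b,c,e},{b,c,f}}
  A123={{c},{b,c},{b,f},{c,e},{c,f},{e,f},{b,c,e},{b,c,f}} A124={{c},{b,c},{c,e},{c,f},{b,c,e},{b,c,f}} A134={{c},{b,c},{c,e},{c,f},{b,c,e},{b,c,f}} A234={{c},{b,c},{c,e},{c,f},{b,c,e},{b,c,f}}
  A1234={{c},{b,c},{c,e},{c,f},{b,c,e},{b,c,f}}
components per intersection:
  A1: {{a},{b},{c},{e},{a,b},{b,c},{b,e},{b,f},{c,e},{c,f},{e,f},{b,c,e},{b,c,f}}
  A2: {{c},{f},{b,c},{b,f},{c,e},{c,f},{e,f},{b,c,e},{b,c,f}} {{d}}
  A3: {{c},{f},{b,c},{b,f},{c,e},{c,f},{e,f},{b,c,e},{b,c,f}}
  A4: {{c},{b,c},{c,e},{c,f},{b,c,e},{b,c,f}}
  A5: {{a},{a,b}}
  A12: {{c},{b,c},{b,f},{c,e},{c,f},{b,c,e},{b,c,f}} {{e,f}}
  A13: {{c},{b,c},{b,f},{c,e},{c,f},{b,c,e},{b,c,f}} {{e,f}}
  A14: {{c},{b,c},{c,e},{c,f},{b,c,e},{b,c,f}}
  A15: {{a},{a,b}}
  A23: {{c},{f},{b,c},{b,f},{c,e},{c,f},{e,f},{b,c,e},{b,c,f}}
  A24: {{c},{b,c},{c,e},{c,f},{b,c,e},{b,c,f}}
  A34: {{c},{b,c},{c,e},{c,f},{b,c,e},{b,c,f}}
  A123: {{c},{b,c},{b,f},{c,e},{c,f},{b,c,e},{b,c,f}} {{e,f}}
  A124: {{c},{b,c},{c,e},{c,f},{b,c,e},{b,c,f}}
  A134: {{c},{b,c},{c,e},{c,f},{b,c,e},{b,c,f}}
  A234: {{c},{b,c},{c,e},{c,f},{b,c,e},{b,c,f}}
  A1234: {{c},{b,c},{c,e},{c,f},{b,c,e},{b,c,f}}
C dims 6,9,5,1; δ0: rk 4, SNF 1^4; δ1: rk 4, SNF 1^4; δ2: rk 1, SNF 1^1
degree 0: 6−4−0 = 2 → Ȟ^0 ≅ Z^2
degree 1: 9−4−4 = 1 → Ȟ^1 ≅ Z
degree 2: 5−1−4 = 0 → Ȟ^2 ≅ 0
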